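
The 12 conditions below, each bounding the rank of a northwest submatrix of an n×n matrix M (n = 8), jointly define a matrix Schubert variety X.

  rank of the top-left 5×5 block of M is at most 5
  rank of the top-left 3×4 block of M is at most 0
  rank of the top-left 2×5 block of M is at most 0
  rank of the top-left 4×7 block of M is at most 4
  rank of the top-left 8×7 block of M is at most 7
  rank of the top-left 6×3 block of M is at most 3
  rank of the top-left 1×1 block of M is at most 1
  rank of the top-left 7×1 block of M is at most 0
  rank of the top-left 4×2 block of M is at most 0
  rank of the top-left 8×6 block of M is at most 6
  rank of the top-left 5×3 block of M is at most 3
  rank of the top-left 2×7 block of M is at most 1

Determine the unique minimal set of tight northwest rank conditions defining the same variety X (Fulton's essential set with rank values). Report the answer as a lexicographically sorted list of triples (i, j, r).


The tightest implied rank at each (i,j), from the 12 conditions:

  R[1]: 0 0 0 0 0 1 1 1
  R[2]: 0 0 0 0 0 1 1 2
  R[3]: 0 0 0 0 1 2 2 3
  R[4]: 0 0 1 1 2 3 3 4
  R[5]: 0 1 2 2 3 4 4 5
  R[6]: 0 1 2 3 4 5 5 6
  R[7]: 0 1 2 3 4 5 6 7
  R[8]: 1 2 3 4 5 6 7 8

giving w = (6, 8, 5, 3, 2, 4, 7, 1) via Δ²R.

Fulton essential set (5 of the 20 Rothe cells):

[(2, 5, 0), (2, 7, 1), (3, 4, 0), (4, 2, 0), (7, 1, 0)]


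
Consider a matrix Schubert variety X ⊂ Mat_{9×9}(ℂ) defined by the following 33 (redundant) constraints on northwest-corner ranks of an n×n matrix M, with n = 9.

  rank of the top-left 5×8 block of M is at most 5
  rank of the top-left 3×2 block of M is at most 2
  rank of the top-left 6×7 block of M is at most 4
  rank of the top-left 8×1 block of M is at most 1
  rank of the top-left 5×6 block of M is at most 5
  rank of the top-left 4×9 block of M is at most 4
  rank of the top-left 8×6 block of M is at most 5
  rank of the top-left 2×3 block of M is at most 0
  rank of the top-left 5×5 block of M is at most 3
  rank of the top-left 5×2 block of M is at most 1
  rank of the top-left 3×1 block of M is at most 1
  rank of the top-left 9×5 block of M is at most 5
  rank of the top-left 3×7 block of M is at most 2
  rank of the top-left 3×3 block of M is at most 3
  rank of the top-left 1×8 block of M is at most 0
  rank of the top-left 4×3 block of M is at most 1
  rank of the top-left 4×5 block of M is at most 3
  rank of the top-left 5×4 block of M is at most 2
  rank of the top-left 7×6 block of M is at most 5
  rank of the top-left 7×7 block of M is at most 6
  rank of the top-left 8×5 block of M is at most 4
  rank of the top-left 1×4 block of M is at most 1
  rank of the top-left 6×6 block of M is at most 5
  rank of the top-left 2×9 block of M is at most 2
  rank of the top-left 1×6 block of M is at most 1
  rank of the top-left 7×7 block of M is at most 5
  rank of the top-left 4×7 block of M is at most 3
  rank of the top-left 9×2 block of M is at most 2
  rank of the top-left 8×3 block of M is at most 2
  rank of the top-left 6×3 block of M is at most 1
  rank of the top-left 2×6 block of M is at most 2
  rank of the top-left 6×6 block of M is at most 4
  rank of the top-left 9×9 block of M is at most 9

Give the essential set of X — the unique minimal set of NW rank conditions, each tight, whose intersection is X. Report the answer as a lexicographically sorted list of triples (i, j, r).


Reconstructing r_w from the 33 given conditions:

  i=1: 0, 0, 0, 0, 0, 0, 0, 0, 1
  i=2: 0, 0, 0, 1, 1, 1, 1, 1, 2
  i=3: 1, 1, 1, 2, 2, 2, 2, 2, 3
  i=4: 1, 1, 1, 2, 3, 3, 3, 3, 4
  i=5: 1, 1, 1, 2, 3, 4, 4, 4, 5
  i=6: 1, 1, 1, 2, 3, 4, 4, 5, 6
  i=7: 1, 2, 2, 3, 4, 5, 5, 6, 7
  i=8: 1, 2, 2, 3, 4, 5, 6, 7, 8
  i=9: 1, 2, 3, 4, 5, 6, 7, 8, 9

hence w(1..9) = (9, 4, 1, 5, 6, 8, 2, 7, 3).

D(w) has 19 cells with 5 SE-corners; essential set:

[(1, 8, 0), (2, 3, 0), (6, 3, 1), (6, 7, 4), (8, 3, 2)]


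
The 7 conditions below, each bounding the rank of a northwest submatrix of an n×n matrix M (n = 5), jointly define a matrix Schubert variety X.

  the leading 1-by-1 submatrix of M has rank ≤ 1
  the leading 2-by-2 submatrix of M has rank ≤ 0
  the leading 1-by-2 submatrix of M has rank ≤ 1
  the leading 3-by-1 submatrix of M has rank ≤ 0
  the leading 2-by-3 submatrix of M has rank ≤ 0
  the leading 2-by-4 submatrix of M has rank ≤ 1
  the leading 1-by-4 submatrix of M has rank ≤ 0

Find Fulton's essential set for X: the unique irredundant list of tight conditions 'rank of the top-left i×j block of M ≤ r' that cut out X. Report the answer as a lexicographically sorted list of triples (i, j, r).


The tightest implied rank at each (i,j), from the 7 conditions:

  i=1: 0 | 0 | 0 | 0 | 1
  i=2: 0 | 0 | 0 | 1 | 2
  i=3: 0 | 1 | 1 | 2 | 3
  i=4: 1 | 2 | 2 | 3 | 4
  i=5: 1 | 2 | 3 | 4 | 5

the unique w with this rank table is (5, 4, 2, 1, 3).

Rothe diagram D(w) (8 cells), 3 SE-corners (essential conditions):

[(1, 4, 0), (2, 3, 0), (3, 1, 0)]


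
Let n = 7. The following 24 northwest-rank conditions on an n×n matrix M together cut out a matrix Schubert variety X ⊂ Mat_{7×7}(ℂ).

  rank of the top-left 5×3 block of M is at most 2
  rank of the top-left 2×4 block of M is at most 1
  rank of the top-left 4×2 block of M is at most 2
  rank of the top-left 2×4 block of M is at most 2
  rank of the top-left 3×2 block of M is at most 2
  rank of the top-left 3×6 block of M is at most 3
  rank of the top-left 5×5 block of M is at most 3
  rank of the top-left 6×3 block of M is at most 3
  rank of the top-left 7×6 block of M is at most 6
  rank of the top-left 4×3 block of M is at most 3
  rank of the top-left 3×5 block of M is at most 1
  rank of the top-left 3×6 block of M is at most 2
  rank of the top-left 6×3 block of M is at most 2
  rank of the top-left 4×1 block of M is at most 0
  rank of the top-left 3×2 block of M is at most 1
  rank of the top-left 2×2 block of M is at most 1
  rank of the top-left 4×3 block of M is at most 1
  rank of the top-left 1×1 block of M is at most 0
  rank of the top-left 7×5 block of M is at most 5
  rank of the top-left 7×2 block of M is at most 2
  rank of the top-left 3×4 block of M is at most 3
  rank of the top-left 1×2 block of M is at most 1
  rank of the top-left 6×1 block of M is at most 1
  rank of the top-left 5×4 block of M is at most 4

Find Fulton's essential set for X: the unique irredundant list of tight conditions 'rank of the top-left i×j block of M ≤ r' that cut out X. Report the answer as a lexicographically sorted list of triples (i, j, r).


The tightest implied rank at each (i,j), from the 24 conditions:

  R[1]: 0 1 1 1 1 1 1
  R[2]: 0 1 1 1 1 2 2
  R[3]: 0 1 1 1 1 2 3
  R[4]: 0 1 1 2 2 3 4
  R[5]: 1 2 2 3 3 4 5
  R[6]: 1 2 2 3 4 5 6
  R[7]: 1 2 3 4 5 6 7

second differences of R give the permutation w = (2, 6, 7, 4, 1, 5, 3).

D(w) has 12 cells with 4 SE-corners; essential set:

[(3, 5, 1), (4, 1, 0), (4, 3, 1), (6, 3, 2)]


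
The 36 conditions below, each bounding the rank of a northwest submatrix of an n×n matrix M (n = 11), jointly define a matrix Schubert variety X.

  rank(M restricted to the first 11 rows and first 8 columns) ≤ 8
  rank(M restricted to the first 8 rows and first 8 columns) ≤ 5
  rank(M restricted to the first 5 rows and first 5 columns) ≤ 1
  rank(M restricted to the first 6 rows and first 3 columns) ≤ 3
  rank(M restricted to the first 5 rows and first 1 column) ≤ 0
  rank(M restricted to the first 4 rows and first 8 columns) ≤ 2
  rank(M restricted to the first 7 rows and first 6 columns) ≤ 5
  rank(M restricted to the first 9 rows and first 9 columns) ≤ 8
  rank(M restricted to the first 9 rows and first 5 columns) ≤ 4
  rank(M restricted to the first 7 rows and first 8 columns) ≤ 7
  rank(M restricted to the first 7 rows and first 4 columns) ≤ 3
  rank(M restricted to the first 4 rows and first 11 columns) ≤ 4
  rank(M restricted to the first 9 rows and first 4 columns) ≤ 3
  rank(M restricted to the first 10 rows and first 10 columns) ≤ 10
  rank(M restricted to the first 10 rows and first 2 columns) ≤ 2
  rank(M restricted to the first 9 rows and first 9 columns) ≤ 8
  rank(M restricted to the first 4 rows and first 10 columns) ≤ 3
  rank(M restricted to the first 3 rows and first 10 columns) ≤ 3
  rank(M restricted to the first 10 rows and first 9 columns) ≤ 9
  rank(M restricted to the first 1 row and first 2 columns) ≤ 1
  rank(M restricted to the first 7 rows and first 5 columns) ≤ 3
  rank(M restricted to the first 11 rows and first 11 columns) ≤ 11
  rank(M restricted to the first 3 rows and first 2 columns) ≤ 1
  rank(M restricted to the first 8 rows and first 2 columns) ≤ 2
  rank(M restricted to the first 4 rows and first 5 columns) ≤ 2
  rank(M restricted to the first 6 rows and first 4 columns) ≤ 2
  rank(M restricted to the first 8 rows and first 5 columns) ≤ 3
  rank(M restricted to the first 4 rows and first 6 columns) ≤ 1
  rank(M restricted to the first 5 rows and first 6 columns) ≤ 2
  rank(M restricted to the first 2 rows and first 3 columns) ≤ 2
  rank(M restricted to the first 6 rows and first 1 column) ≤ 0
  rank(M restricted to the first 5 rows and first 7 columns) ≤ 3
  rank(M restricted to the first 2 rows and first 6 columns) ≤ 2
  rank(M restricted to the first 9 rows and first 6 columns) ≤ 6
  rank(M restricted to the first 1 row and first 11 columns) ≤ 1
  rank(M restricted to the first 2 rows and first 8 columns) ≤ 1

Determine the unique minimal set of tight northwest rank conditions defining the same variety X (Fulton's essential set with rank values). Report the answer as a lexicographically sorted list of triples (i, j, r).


The tightest implied rank at each (i,j), from the 36 conditions:

  i=1: 0 1 1 1 1 1 1 1 1 1 1
  i=2: 0 1 1 1 1 1 1 1 2 2 2
  i=3: 0 1 1 1 1 1 2 2 3 3 3
  i=4: 0 1 1 1 1 1 2 2 3 3 4
  i=5: 0 1 1 1 1 2 3 3 4 4 5
  i=6: 0 1 2 2 2 3 4 4 5 5 6
  i=7: 1 2 3 3 3 4 5 5 6 6 7
  i=8: 1 2 3 3 3 4 5 5 6 7 8
  i=9: 1 2 3 3 4 5 6 6 7 8 9
  i=10: 1 2 3 4 5 6 7 7 8 9 10
  i=11: 1 2 3 4 5 6 7 8 9 10 11

so w = (2, 9, 7, 11, 6, 3, 1, 10, 5, 4, 8).

Rothe diagram D(w) (29 cells), 9 SE-corners (essential conditions):

[(2, 8, 1), (4, 6, 1), (4, 8, 2), (4, 10, 3), (5, 5, 1), (6, 1, 0), (8, 5, 3), (8, 8, 5), (9, 4, 3)]


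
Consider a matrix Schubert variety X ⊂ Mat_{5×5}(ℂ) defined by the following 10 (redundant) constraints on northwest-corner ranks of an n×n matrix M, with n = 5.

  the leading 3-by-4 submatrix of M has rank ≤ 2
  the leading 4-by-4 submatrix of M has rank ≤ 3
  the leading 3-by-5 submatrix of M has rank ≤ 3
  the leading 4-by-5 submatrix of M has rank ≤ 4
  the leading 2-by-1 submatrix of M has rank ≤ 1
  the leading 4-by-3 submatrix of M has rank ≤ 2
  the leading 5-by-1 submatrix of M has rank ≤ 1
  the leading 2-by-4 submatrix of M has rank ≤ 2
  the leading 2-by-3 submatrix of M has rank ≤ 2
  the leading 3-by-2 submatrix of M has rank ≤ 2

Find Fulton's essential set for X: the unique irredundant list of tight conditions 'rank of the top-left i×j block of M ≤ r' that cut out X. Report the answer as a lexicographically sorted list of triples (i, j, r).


Recovering R(i,j) via the rank-extension bound from the 10 conditions:

  1 | 1 | 1 | 1 | 1
  1 | 2 | 2 | 2 | 2
  1 | 2 | 2 | 2 | 3
  1 | 2 | 2 | 3 | 4
  1 | 2 | 3 | 4 | 5

so w = (1, 2, 5, 4, 3).

ℓ(w)=3; the 2 essential cells (i,j,r):

[(3, 4, 2), (4, 3, 2)]


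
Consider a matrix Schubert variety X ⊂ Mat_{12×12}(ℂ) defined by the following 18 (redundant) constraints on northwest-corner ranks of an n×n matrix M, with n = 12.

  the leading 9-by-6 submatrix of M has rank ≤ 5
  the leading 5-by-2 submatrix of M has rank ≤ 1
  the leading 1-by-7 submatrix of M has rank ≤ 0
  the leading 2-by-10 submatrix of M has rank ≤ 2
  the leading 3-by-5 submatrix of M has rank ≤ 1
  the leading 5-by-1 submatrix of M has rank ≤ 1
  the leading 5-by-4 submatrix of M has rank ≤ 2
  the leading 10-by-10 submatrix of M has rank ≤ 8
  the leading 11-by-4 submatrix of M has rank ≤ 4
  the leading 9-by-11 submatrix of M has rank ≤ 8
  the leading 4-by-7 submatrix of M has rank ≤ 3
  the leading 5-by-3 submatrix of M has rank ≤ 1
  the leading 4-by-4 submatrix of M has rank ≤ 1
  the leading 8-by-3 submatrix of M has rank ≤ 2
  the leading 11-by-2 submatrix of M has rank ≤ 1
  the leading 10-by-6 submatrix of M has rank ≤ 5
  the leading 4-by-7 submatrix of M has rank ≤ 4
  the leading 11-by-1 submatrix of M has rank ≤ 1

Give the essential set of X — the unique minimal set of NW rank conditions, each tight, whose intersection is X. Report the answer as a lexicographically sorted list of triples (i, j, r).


Computing R[i][j] = min implied NW-rank bound (n=12, 18 conditions):

  R[1]: 0  0  0  0  0  0  0  1  1  1  1  1
  R[2]: 1  1  1  1  1  1  1  2  2  2  2  2
  R[3]: 1  1  1  1  1  2  2  3  3  3  3  3
  R[4]: 1  1  1  1  2  3  3  4  4  4  4  4
  R[5]: 1  1  1  2  3  4  4  5  5  5  5  5
  R[6]: 1  1  2  3  4  5  5  6  6  6  6  6
  R[7]: 1  1  2  3  4  5  6  7  7  7  7  7
  R[8]: 1  1  2  3  4  5  6  7  8  8  8  8
  R[9]: 1  1  2  3  4  5  6  7  8  8  8  9
  R[10]: 1  1  2  3  4  5  6  7  8  8  9  10
  R[11]: 1  1  2  3  4  5  6  7  8  9  10  11
  R[12]: 1  2  3  4  5  6  7  8  9  10  11  12

second differences of R give the permutation w = (8, 1, 6, 5, 4, 3, 7, 9, 12, 11, 10, 2).

Fulton essential set (7 of the 25 Rothe cells):

[(1, 7, 0), (3, 5, 1), (4, 4, 1), (5, 3, 1), (9, 11, 8), (10, 10, 8), (11, 2, 1)]


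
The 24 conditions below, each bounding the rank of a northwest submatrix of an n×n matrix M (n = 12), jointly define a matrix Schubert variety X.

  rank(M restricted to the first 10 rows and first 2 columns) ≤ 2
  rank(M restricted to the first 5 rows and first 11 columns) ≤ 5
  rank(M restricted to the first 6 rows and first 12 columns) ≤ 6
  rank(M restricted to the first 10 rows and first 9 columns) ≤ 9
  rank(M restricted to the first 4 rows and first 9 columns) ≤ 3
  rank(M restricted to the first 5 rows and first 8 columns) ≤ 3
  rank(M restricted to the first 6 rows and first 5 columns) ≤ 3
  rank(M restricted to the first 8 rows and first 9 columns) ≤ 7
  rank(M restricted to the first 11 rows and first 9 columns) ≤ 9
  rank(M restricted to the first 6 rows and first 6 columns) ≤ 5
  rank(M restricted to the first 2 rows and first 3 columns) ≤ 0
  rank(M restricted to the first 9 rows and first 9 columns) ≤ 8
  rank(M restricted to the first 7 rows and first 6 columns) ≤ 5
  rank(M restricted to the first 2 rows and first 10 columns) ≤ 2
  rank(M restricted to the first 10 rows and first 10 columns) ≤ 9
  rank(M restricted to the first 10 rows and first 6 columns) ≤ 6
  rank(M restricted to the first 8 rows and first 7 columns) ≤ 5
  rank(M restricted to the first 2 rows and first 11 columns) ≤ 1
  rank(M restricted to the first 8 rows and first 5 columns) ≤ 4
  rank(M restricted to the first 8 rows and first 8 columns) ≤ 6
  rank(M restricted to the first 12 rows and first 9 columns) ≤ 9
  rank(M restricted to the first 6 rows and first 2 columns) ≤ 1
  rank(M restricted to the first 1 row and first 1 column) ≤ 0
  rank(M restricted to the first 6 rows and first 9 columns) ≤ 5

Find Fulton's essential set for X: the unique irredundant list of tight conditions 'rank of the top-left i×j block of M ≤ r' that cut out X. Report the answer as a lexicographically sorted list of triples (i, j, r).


Computing R[i][j] = min implied NW-rank bound (n=12, 24 conditions):

  row 1: 0 0 0 1 1 1 1 1 1 1 1 1
  row 2: 0 0 0 1 1 1 1 1 1 1 1 2
  row 3: 1 1 1 2 2 2 2 2 2 2 2 3
  row 4: 1 1 2 3 3 3 3 3 3 3 3 4
  row 5: 1 1 2 3 3 3 3 3 4 4 4 5
  row 6: 1 1 2 3 3 4 4 4 5 5 5 6
  row 7: 1 2 3 4 4 5 5 5 6 6 6 7
  row 8: 1 2 3 4 4 5 5 6 7 7 7 8
  row 9: 1 2 3 4 5 6 6 7 8 8 8 9
  row 10: 1 2 3 4 5 6 7 8 9 9 9 10
  row 11: 1 2 3 4 5 6 7 8 9 10 10 11
  row 12: 1 2 3 4 5 6 7 8 9 10 11 12

reading off 1-entries of Δ²R: w = (4, 12, 1, 3, 9, 6, 2, 8, 5, 7, 10, 11).

ℓ(w)=23; the 7 essential cells (i,j,r):

[(2, 3, 0), (2, 11, 1), (5, 8, 3), (6, 2, 1), (6, 5, 3), (8, 5, 4), (8, 7, 5)]


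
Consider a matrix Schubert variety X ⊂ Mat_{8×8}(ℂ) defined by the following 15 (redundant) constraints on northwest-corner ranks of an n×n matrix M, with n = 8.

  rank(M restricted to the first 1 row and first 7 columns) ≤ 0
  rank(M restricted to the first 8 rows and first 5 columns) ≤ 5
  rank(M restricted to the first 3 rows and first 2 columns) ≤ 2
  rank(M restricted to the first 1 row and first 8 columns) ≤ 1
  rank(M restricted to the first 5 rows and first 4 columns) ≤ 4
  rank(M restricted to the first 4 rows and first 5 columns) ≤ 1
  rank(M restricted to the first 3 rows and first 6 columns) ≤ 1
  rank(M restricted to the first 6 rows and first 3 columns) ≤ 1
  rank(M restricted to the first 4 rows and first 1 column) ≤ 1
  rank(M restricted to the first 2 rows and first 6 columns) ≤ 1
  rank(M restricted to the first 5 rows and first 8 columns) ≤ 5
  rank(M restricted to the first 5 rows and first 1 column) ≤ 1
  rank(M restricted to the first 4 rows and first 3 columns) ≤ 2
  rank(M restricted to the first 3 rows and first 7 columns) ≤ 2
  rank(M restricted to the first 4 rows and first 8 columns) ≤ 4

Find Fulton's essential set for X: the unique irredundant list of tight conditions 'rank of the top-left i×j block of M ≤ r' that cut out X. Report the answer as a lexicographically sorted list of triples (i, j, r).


Computing R[i][j] = min implied NW-rank bound (n=8, 15 conditions):

  i=1: 0 0 0 0 0 0 0 1
  i=2: 1 1 1 1 1 1 1 2
  i=3: 1 1 1 1 1 1 2 3
  i=4: 1 1 1 1 1 2 3 4
  i=5: 1 1 1 2 2 3 4 5
  i=6: 1 1 1 2 3 4 5 6
  i=7: 1 2 2 3 4 5 6 7
  i=8: 1 2 3 4 5 6 7 8

hence w(1..8) = (8, 1, 7, 6, 4, 5, 2, 3).

Fulton essential set (4 of the 20 Rothe cells):

[(1, 7, 0), (3, 6, 1), (4, 5, 1), (6, 3, 1)]


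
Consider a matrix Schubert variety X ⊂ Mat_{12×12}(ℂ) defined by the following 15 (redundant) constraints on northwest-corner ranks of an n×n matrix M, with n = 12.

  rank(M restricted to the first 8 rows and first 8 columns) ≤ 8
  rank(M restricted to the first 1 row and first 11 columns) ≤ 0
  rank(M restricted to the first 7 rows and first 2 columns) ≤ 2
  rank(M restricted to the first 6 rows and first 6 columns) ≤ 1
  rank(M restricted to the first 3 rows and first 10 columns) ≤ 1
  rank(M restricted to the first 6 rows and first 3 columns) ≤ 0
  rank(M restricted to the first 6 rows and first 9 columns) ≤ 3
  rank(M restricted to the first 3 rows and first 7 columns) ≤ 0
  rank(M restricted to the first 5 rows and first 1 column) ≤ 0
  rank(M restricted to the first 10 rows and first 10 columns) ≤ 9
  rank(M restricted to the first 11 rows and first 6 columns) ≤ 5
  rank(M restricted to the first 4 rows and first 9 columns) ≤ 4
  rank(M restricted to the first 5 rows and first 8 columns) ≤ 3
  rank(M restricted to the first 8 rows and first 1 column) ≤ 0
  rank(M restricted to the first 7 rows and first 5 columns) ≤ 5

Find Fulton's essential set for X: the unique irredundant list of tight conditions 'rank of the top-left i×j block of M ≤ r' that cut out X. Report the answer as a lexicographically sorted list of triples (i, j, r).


Propagating the 15 rank bounds to every northwest block:

  i=1: 0  0  0  0  0  0  0  0  0  0  0  1
  i=2: 0  0  0  0  0  0  0  1  1  1  1  2
  i=3: 0  0  0  0  0  0  0  1  1  1  2  3
  i=4: 0  0  0  1  1  1  1  2  2  2  3  4
  i=5: 0  0  0  1  1  1  2  3  3  3  4  5
  i=6: 0  0  0  1  1  1  2  3  3  4  5  6
  i=7: 0  1  1  2  2  2  3  4  4  5  6  7
  i=8: 0  1  2  3  3  3  4  5  5  6  7  8
  i=9: 1  2  3  4  4  4  5  6  6  7  8  9
  i=10: 1  2  3  4  5  5  6  7  7  8  9  10
  i=11: 1  2  3  4  5  5  6  7  8  9  10  11
  i=12: 1  2  3  4  5  6  7  8  9  10  11  12

so w = (12, 8, 11, 4, 7, 10, 2, 3, 1, 5, 9, 6).

|D(w)|=44, |Ess(w)|=8:

[(1, 11, 0), (3, 7, 0), (3, 10, 1), (6, 3, 0), (6, 6, 1), (6, 9, 3), (8, 1, 0), (11, 6, 5)]


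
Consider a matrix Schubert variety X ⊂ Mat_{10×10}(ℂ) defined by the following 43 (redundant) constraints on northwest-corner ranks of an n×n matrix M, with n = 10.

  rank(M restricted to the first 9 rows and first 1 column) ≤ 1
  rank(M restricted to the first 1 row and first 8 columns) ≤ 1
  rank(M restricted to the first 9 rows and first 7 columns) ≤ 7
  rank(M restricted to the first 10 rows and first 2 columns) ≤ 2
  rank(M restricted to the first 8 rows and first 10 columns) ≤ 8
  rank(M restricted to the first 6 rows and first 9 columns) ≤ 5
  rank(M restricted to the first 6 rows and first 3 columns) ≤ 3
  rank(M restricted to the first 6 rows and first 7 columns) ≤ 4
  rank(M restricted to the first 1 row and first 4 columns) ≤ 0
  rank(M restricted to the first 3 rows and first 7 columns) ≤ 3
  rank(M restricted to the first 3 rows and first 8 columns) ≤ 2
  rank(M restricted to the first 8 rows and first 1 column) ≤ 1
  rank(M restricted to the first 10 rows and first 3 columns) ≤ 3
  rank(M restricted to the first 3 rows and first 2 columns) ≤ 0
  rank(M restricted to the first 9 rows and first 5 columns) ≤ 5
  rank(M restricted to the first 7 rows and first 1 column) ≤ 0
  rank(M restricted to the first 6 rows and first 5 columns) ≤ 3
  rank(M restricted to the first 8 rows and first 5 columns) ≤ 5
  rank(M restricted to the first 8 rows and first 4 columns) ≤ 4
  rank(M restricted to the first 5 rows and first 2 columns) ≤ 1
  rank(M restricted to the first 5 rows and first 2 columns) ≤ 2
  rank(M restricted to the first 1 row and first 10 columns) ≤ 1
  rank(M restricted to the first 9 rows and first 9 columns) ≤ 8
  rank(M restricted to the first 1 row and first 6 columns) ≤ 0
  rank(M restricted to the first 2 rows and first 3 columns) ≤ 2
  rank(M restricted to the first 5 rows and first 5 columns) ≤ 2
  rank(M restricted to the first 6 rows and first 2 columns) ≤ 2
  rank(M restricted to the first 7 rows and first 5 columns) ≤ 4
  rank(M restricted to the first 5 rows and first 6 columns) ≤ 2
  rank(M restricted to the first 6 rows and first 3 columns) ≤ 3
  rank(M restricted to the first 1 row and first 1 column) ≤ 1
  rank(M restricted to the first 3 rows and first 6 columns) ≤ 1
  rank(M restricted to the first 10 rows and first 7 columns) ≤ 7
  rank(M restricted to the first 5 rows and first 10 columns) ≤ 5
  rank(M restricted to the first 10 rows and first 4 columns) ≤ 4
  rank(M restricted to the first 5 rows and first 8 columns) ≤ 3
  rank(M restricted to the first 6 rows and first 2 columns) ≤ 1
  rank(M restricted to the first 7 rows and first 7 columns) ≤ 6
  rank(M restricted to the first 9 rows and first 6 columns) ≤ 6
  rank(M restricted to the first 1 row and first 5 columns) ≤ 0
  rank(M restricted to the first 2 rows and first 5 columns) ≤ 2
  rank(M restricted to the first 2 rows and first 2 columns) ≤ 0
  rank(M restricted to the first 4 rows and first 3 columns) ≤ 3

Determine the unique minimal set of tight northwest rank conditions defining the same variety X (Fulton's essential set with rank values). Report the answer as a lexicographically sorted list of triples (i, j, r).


Propagating the 43 rank bounds to every northwest block:

  i=1: 0  0  0  0  0  0  1  1  1  1
  i=2: 0  0  1  1  1  1  2  2  2  2
  i=3: 0  0  1  1  1  1  2  2  3  3
  i=4: 0  1  2  2  2  2  3  3  4  4
  i=5: 0  1  2  2  2  2  3  3  4  5
  i=6: 0  1  2  3  3  3  4  4  5  6
  i=7: 0  1  2  3  4  4  5  5  6  7
  i=8: 1  2  3  4  5  5  6  6  7  8
  i=9: 1  2  3  4  5  6  7  7  8  9
  i=10: 1  2  3  4  5  6  7  8  9  10

so w = (7, 3, 9, 2, 10, 4, 5, 1, 6, 8).

Rothe diagram D(w) (22 cells), 7 SE-corners (essential conditions):

[(1, 6, 0), (3, 2, 0), (3, 6, 1), (3, 8, 2), (5, 6, 2), (5, 8, 3), (7, 1, 0)]


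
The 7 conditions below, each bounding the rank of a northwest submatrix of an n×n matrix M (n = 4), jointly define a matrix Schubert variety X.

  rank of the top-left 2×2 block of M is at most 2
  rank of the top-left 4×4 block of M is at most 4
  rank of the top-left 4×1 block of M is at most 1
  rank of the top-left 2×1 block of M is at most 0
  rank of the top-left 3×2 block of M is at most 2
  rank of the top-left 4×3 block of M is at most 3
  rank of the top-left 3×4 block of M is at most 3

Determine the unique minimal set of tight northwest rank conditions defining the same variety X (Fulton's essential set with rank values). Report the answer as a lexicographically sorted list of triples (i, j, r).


Computing R[i][j] = min implied NW-rank bound (n=4, 7 conditions):

  0, 1, 1, 1
  0, 1, 2, 2
  1, 2, 3, 3
  1, 2, 3, 4

so w = (2, 3, 1, 4).

1 SE-corner of the 2-cell Rothe diagram gives Ess(w):

[(2, 1, 0)]


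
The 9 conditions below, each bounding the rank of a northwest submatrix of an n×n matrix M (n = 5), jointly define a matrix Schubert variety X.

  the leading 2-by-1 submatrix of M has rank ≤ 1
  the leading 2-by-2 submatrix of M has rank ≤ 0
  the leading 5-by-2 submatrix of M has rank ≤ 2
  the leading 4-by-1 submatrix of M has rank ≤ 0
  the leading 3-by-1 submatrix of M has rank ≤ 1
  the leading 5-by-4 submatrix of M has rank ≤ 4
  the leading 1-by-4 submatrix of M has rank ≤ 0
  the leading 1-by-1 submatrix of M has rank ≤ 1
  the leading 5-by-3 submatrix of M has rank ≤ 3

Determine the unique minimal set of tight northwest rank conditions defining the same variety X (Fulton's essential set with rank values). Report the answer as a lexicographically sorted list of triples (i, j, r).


Propagating the 9 rank bounds to every northwest block:

  row 1: 0, 0, 0, 0, 1
  row 2: 0, 0, 1, 1, 2
  row 3: 0, 1, 2, 2, 3
  row 4: 0, 1, 2, 3, 4
  row 5: 1, 2, 3, 4, 5

giving w = (5, 3, 2, 4, 1) via Δ²R.

Rothe diagram D(w) (8 cells), 3 SE-corners (essential conditions):

[(1, 4, 0), (2, 2, 0), (4, 1, 0)]


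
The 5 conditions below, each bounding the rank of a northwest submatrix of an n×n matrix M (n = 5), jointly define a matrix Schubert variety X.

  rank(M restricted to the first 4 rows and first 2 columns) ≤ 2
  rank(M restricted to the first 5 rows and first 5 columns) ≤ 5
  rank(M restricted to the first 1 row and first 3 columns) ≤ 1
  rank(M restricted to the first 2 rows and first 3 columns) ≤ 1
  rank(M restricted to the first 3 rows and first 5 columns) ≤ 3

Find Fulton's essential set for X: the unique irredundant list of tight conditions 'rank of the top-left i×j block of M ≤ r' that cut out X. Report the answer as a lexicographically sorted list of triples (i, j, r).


The tightest implied rank at each (i,j), from the 5 conditions:

  1 1 1 1 1
  1 1 1 2 2
  1 2 2 3 3
  1 2 3 4 4
  1 2 3 4 5

so w = (1, 4, 2, 3, 5).

D(w) has 2 cells with 1 SE-corner; essential set:

[(2, 3, 1)]


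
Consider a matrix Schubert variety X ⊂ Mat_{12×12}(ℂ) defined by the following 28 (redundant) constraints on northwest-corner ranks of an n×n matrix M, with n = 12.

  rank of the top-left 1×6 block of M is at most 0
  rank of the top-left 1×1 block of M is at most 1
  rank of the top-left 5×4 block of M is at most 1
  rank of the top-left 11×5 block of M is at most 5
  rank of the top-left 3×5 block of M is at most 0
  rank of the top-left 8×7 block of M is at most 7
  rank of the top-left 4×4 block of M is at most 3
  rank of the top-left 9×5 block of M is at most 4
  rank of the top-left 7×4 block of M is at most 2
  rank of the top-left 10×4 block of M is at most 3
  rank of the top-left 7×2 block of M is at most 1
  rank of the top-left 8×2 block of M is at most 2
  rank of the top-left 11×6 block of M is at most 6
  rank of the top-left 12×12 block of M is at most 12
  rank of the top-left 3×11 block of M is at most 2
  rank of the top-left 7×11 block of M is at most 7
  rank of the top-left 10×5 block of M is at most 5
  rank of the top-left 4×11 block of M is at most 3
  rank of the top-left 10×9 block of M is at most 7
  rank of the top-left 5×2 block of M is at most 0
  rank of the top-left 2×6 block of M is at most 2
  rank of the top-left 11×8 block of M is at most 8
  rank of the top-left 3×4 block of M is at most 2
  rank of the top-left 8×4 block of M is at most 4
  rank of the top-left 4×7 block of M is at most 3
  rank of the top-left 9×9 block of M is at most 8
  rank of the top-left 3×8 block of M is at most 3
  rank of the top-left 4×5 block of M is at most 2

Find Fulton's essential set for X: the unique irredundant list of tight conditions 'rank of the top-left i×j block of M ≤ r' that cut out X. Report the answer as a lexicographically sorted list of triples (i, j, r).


Rank table r_w(12×12) implied by the 28 constraints:

  row 1: 0  0  0  0  0  0  1  1  1  1  1  1
  row 2: 0  0  0  0  0  1  2  2  2  2  2  2
  row 3: 0  0  0  0  0  1  2  2  2  2  2  3
  row 4: 0  0  1  1  1  2  3  3  3  3  3  4
  row 5: 0  0  1  1  2  3  4  4  4  4  4  5
  row 6: 1  1  2  2  3  4  5  5  5  5  5  6
  row 7: 1  1  2  2  3  4  5  6  6  6  6  7
  row 8: 1  2  3  3  4  5  6  7  7  7  7  8
  row 9: 1  2  3  3  4  5  6  7  7  8  8  9
  row 10: 1  2  3  3  4  5  6  7  7  8  9  10
  row 11: 1  2  3  4  5  6  7  8  8  9  10  11
  row 12: 1  2  3  4  5  6  7  8  9  10  11  12

giving w = (7, 6, 12, 3, 5, 1, 8, 2, 10, 11, 4, 9) via Δ²R.

Rothe diagram D(w) (31 cells), 9 SE-corners (essential conditions):

[(1, 6, 0), (3, 5, 0), (3, 11, 2), (5, 2, 0), (5, 4, 1), (7, 2, 1), (7, 4, 2), (10, 4, 3), (10, 9, 7)]


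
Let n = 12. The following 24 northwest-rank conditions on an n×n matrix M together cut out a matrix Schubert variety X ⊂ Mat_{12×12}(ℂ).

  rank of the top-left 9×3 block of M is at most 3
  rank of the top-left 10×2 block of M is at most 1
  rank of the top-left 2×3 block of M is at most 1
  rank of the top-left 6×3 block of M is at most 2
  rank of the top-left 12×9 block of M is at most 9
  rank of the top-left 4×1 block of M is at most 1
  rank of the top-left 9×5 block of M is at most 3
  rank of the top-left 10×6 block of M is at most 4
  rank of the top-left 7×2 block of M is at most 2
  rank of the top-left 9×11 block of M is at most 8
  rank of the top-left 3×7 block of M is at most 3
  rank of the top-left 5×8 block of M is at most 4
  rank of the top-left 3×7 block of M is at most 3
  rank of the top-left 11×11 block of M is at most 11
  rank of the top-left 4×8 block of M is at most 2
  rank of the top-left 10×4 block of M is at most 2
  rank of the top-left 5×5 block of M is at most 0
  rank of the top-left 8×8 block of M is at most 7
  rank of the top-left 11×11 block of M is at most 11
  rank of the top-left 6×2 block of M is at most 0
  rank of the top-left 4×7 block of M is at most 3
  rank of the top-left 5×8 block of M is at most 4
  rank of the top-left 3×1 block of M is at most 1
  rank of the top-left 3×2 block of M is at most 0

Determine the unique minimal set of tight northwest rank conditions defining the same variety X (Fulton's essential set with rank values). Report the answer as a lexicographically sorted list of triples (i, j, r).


Propagating the 24 rank bounds to every northwest block:

  R[1]: 0 0 0 0 0 1 1 1 1 1 1 1
  R[2]: 0 0 0 0 0 1 2 2 2 2 2 2
  R[3]: 0 0 0 0 0 1 2 2 3 3 3 3
  R[4]: 0 0 0 0 0 1 2 2 3 4 4 4
  R[5]: 0 0 0 0 0 1 2 3 4 5 5 5
  R[6]: 0 0 1 1 1 2 3 4 5 6 6 6
  R[7]: 1 1 2 2 2 3 4 5 6 7 7 7
  R[8]: 1 1 2 2 3 4 5 6 7 8 8 8
  R[9]: 1 1 2 2 3 4 5 6 7 8 8 9
  R[10]: 1 1 2 2 3 4 5 6 7 8 9 10
  R[11]: 1 2 3 3 4 5 6 7 8 9 10 11
  R[12]: 1 2 3 4 5 6 7 8 9 10 11 12

so w = (6, 7, 9, 10, 8, 3, 1, 5, 12, 11, 2, 4).

6 SE-corners of the 36-cell Rothe diagram give Ess(w):

[(4, 8, 2), (5, 5, 0), (6, 2, 0), (9, 11, 8), (10, 2, 1), (10, 4, 2)]


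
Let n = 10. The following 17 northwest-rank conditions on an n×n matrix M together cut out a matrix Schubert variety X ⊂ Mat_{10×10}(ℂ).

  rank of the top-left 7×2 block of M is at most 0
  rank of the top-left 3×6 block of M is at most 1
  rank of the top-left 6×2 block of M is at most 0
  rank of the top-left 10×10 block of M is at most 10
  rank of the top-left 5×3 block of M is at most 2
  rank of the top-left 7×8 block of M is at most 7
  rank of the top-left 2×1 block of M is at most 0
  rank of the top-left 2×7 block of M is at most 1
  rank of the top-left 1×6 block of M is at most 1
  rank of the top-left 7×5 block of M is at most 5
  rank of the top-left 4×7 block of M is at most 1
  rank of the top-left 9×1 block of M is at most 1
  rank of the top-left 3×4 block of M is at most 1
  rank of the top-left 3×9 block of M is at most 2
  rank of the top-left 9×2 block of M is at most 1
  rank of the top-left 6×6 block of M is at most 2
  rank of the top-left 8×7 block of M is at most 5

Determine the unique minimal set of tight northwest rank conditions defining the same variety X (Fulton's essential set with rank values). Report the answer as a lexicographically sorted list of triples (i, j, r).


The tightest implied rank at each (i,j), from the 17 conditions:

  row 1: 0 0 1 1 1 1 1 1 1 1
  row 2: 0 0 1 1 1 1 1 2 2 2
  row 3: 0 0 1 1 1 1 1 2 2 3
  row 4: 0 0 1 1 1 1 1 2 3 4
  row 5: 0 0 1 2 2 2 2 3 4 5
  row 6: 0 0 1 2 2 2 3 4 5 6
  row 7: 0 0 1 2 3 3 4 5 6 7
  row 8: 1 1 2 3 4 4 5 6 7 8
  row 9: 1 1 2 3 4 5 6 7 8 9
  row 10: 1 2 3 4 5 6 7 8 9 10

reading off 1-entries of Δ²R: w = (3, 8, 10, 9, 4, 7, 5, 1, 6, 2).

Rothe diagram D(w) (30 cells), 5 SE-corners (essential conditions):

[(3, 9, 2), (4, 7, 1), (6, 6, 2), (7, 2, 0), (9, 2, 1)]


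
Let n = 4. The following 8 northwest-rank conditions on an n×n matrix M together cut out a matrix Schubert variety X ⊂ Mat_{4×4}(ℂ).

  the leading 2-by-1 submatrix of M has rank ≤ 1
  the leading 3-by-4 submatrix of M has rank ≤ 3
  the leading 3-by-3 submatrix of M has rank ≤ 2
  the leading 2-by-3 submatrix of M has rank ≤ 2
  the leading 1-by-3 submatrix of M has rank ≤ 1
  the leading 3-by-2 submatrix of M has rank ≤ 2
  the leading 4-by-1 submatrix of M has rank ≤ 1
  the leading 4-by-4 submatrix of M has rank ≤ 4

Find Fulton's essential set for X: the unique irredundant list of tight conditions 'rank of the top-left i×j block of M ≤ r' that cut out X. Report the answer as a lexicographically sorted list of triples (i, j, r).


Recovering R(i,j) via the rank-extension bound from the 8 conditions:

  R[1]: 1 1 1 1
  R[2]: 1 2 2 2
  R[3]: 1 2 2 3
  R[4]: 1 2 3 4

second differences of R give the permutation w = (1, 2, 4, 3).

1 SE-corner of the 1-cell Rothe diagram gives Ess(w):

[(3, 3, 2)]


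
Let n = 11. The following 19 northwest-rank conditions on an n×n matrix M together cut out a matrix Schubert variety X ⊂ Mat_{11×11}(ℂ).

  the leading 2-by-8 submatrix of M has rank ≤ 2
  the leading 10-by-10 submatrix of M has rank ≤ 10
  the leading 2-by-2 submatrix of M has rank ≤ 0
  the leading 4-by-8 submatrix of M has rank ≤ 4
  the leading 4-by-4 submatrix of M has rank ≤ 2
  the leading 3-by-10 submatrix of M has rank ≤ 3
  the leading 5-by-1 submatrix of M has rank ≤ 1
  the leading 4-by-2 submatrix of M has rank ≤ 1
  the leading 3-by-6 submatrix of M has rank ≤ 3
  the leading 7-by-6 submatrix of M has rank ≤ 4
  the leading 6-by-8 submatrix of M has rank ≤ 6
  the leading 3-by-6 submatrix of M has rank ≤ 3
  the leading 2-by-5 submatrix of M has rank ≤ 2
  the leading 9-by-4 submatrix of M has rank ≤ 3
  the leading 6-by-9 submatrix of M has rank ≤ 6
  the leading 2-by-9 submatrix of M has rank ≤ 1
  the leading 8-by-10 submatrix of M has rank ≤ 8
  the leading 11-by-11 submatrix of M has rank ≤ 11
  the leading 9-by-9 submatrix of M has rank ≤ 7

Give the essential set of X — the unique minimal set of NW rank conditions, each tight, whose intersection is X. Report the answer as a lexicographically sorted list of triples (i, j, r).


Reconstructing r_w from the 19 given conditions:

  0 0 1 1 1 1 1 1 1 1 1
  0 0 1 1 1 1 1 1 1 2 2
  1 1 2 2 2 2 2 2 2 3 3
  1 1 2 2 3 3 3 3 3 4 4
  1 2 3 3 4 4 4 4 4 5 5
  1 2 3 3 4 4 5 5 5 6 6
  1 2 3 3 4 4 5 6 6 7 7
  1 2 3 3 4 5 6 7 7 8 8
  1 2 3 3 4 5 6 7 7 8 9
  1 2 3 4 5 6 7 8 8 9 10
  1 2 3 4 5 6 7 8 9 10 11

giving w = (3, 10, 1, 5, 2, 7, 8, 6, 11, 4, 9) via Δ²R.

ℓ(w)=19; the 7 essential cells (i,j,r):

[(2, 2, 0), (2, 9, 1), (4, 2, 1), (4, 4, 2), (7, 6, 4), (9, 4, 3), (9, 9, 7)]


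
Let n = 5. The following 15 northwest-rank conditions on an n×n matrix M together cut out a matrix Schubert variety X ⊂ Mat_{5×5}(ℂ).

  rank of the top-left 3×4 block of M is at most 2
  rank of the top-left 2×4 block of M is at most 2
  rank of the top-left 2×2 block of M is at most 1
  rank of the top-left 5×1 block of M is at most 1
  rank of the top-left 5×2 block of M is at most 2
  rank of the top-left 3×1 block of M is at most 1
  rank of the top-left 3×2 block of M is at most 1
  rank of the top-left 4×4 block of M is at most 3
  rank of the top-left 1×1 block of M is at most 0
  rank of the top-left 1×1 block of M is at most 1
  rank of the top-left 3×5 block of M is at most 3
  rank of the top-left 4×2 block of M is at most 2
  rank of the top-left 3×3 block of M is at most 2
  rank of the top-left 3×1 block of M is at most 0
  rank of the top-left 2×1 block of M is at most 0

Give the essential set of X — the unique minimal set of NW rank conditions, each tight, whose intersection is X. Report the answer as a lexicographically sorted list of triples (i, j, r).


Recovering R(i,j) via the rank-extension bound from the 15 conditions:

  i=1: 0 | 1 | 1 | 1 | 1
  i=2: 0 | 1 | 2 | 2 | 2
  i=3: 0 | 1 | 2 | 2 | 3
  i=4: 1 | 2 | 3 | 3 | 4
  i=5: 1 | 2 | 3 | 4 | 5

the unique w with this rank table is (2, 3, 5, 1, 4).

2 SE-corners of the 4-cell Rothe diagram give Ess(w):

[(3, 1, 0), (3, 4, 2)]


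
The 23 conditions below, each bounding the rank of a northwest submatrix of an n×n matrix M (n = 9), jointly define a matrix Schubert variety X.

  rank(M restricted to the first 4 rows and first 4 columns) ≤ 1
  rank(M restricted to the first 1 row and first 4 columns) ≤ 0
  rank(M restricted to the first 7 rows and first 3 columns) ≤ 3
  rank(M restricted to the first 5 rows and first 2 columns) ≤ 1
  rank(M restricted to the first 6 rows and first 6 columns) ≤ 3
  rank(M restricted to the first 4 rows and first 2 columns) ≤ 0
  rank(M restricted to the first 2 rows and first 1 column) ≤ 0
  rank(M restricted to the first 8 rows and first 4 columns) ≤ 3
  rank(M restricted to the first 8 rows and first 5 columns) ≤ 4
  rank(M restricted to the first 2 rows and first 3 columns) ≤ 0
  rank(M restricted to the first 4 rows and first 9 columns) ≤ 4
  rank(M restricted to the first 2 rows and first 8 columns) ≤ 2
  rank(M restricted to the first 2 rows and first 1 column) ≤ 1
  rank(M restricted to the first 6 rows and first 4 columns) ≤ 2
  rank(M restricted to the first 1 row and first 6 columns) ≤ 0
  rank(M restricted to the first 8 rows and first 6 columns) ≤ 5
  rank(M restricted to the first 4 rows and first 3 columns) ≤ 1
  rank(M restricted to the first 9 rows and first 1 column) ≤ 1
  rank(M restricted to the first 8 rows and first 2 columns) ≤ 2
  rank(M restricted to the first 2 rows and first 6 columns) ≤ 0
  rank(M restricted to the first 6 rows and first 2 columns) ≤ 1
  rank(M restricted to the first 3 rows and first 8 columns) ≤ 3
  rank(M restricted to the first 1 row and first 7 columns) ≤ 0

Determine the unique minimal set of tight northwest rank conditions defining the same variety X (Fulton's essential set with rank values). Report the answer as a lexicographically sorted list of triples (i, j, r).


Computing R[i][j] = min implied NW-rank bound (n=9, 23 conditions):

  R[1]: 0, 0, 0, 0, 0, 0, 0, 1, 1
  R[2]: 0, 0, 0, 0, 0, 0, 1, 2, 2
  R[3]: 0, 0, 1, 1, 1, 1, 2, 3, 3
  R[4]: 0, 0, 1, 1, 2, 2, 3, 4, 4
  R[5]: 1, 1, 2, 2, 3, 3, 4, 5, 5
  R[6]: 1, 1, 2, 2, 3, 3, 4, 5, 6
  R[7]: 1, 2, 3, 3, 4, 4, 5, 6, 7
  R[8]: 1, 2, 3, 3, 4, 5, 6, 7, 8
  R[9]: 1, 2, 3, 4, 5, 6, 7, 8, 9

hence w(1..9) = (8, 7, 3, 5, 1, 9, 2, 6, 4).

ℓ(w)=22; the 8 essential cells (i,j,r):

[(1, 7, 0), (2, 6, 0), (4, 2, 0), (4, 4, 1), (6, 2, 1), (6, 4, 2), (6, 6, 3), (8, 4, 3)]
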